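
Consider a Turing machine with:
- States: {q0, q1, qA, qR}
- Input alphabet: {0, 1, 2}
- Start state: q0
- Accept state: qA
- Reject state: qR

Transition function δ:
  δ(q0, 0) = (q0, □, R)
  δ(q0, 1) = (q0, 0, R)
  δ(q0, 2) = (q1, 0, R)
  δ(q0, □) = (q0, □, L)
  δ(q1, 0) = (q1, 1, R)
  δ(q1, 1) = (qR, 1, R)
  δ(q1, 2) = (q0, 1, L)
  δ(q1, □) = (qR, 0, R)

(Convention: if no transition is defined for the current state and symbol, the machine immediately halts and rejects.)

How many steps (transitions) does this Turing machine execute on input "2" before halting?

Execution trace:
Initial: [q0]2
Step 1: δ(q0, 2) = (q1, 0, R) → 0[q1]□
Step 2: δ(q1, □) = (qR, 0, R) → 00[qR]□

The machine reaches the reject state qR and halts.

The machine executed 2 steps before halting.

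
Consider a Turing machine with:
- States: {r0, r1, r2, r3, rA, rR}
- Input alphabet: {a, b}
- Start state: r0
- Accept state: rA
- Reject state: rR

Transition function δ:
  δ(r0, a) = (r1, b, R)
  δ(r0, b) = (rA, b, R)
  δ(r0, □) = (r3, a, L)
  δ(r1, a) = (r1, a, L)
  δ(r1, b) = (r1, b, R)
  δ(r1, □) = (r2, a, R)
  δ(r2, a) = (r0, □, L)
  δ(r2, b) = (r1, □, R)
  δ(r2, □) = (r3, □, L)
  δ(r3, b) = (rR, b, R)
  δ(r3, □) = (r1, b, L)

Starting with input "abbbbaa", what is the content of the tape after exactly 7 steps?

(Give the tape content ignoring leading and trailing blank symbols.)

Execution trace:
Initial: [r0]abbbbaa
Step 1: δ(r0, a) = (r1, b, R) → b[r1]bbbbaa
Step 2: δ(r1, b) = (r1, b, R) → bb[r1]bbbaa
Step 3: δ(r1, b) = (r1, b, R) → bbb[r1]bbaa
Step 4: δ(r1, b) = (r1, b, R) → bbbb[r1]baa
Step 5: δ(r1, b) = (r1, b, R) → bbbbb[r1]aa
Step 6: δ(r1, a) = (r1, a, L) → bbbb[r1]baa
Step 7: δ(r1, b) = (r1, b, R) → bbbbb[r1]aa

After 7 steps, the tape (ignoring leading/trailing blanks) is: bbbbbaa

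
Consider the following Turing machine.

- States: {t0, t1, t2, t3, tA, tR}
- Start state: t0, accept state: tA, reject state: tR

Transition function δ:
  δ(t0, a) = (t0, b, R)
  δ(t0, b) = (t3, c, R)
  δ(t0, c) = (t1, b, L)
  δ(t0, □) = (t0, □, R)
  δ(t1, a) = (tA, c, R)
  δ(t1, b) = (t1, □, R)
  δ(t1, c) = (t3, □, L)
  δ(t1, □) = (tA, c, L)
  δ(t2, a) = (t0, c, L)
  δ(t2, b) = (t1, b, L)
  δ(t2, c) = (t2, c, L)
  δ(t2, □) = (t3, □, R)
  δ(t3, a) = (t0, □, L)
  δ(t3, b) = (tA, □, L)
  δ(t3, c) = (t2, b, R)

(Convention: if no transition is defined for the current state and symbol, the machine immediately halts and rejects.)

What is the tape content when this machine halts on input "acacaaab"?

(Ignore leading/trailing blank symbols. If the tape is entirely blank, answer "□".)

Execution trace:
Initial: [t0]acacaaab
Step 1: δ(t0, a) = (t0, b, R) → b[t0]cacaaab
Step 2: δ(t0, c) = (t1, b, L) → [t1]bbacaaab
Step 3: δ(t1, b) = (t1, □, R) → □[t1]bacaaab
Step 4: δ(t1, b) = (t1, □, R) → □□[t1]acaaab
Step 5: δ(t1, a) = (tA, c, R) → □□c[tA]caaab

The machine reaches the accept state tA and halts.

Final tape (ignoring leading/trailing blanks): ccaaab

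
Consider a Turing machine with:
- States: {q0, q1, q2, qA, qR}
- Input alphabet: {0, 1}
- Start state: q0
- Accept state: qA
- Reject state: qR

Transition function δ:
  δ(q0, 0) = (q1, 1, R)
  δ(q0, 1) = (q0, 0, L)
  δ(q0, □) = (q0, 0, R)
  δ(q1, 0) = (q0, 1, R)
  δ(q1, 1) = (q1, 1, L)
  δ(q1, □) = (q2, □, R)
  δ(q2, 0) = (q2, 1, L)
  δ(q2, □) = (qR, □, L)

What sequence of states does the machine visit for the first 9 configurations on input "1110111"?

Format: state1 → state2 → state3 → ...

Execution trace:
Initial: [q0]1110111
Step 1: δ(q0, 1) = (q0, 0, L) → [q0]□0110111
Step 2: δ(q0, □) = (q0, 0, R) → 0[q0]0110111
Step 3: δ(q0, 0) = (q1, 1, R) → 01[q1]110111
Step 4: δ(q1, 1) = (q1, 1, L) → 0[q1]1110111
Step 5: δ(q1, 1) = (q1, 1, L) → [q1]01110111
Step 6: δ(q1, 0) = (q0, 1, R) → 1[q0]1110111
Step 7: δ(q0, 1) = (q0, 0, L) → [q0]10110111
Step 8: δ(q0, 1) = (q0, 0, L) → [q0]□00110111

State sequence: q0 → q0 → q0 → q1 → q1 → q1 → q0 → q0 → q0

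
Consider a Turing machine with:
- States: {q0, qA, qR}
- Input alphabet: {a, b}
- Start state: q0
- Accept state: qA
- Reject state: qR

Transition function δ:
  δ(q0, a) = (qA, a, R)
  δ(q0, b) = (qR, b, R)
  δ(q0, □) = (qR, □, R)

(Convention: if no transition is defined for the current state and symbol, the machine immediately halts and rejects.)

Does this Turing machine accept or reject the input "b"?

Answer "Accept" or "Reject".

Execution trace:
Initial: [q0]b
Step 1: δ(q0, b) = (qR, b, R) → b[qR]□

The machine reaches the reject state qR and halts.

Answer: Reject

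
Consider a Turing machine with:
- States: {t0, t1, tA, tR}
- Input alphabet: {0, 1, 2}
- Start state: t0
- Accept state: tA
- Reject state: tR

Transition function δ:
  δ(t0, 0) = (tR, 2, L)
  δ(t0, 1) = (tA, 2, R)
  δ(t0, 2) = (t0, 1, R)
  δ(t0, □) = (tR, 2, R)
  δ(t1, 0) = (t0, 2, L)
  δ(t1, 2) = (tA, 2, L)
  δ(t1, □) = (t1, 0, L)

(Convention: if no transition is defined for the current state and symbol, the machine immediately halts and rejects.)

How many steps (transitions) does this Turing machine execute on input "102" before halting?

Execution trace:
Initial: [t0]102
Step 1: δ(t0, 1) = (tA, 2, R) → 2[tA]02

The machine reaches the accept state tA and halts.

The machine executed 1 step before halting.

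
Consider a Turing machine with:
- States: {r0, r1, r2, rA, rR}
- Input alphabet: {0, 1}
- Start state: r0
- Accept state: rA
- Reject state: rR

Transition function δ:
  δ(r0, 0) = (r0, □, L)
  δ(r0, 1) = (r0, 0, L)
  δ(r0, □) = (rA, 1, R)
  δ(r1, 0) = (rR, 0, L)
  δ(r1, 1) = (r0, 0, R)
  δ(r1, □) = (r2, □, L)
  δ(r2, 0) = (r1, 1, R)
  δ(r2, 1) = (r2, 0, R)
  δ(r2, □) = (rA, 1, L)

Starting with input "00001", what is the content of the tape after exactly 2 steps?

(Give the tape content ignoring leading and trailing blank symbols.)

Execution trace:
Initial: [r0]00001
Step 1: δ(r0, 0) = (r0, □, L) → [r0]□□0001
Step 2: δ(r0, □) = (rA, 1, R) → 1[rA]□0001

The machine reaches the accept state rA and halts.

After 2 steps, the tape (ignoring leading/trailing blanks) is: 1□0001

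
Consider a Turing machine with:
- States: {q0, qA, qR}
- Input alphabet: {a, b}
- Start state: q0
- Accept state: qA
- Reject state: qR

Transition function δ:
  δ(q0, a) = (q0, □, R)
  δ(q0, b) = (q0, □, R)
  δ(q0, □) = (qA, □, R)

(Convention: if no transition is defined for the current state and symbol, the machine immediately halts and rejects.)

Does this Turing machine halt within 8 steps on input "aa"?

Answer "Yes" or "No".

Execution trace:
Initial: [q0]aa
Step 1: δ(q0, a) = (q0, □, R) → □[q0]a
Step 2: δ(q0, a) = (q0, □, R) → □□[q0]□
Step 3: δ(q0, □) = (qA, □, R) → □□□[qA]□

The machine reaches the accept state qA and halts.
The machine halted after 3 steps (within the 8-step bound).

Answer: Yes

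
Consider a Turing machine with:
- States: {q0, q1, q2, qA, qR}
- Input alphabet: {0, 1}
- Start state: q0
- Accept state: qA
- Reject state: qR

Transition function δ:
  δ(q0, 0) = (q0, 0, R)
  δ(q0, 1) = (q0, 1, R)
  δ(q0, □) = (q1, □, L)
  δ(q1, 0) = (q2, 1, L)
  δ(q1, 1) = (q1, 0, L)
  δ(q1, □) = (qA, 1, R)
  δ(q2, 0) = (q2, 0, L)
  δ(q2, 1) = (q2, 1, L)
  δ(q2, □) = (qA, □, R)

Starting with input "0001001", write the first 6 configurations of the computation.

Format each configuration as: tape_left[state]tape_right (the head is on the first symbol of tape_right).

Transitions applied:
Step 1: δ(q0, 0) = (q0, 0, R)
Step 2: δ(q0, 0) = (q0, 0, R)
Step 3: δ(q0, 0) = (q0, 0, R)
Step 4: δ(q0, 1) = (q0, 1, R)
Step 5: δ(q0, 0) = (q0, 0, R)

The first 6 configurations are:
[q0]0001001 ⊢ 0[q0]001001 ⊢ 00[q0]01001 ⊢ 000[q0]1001 ⊢ 0001[q0]001 ⊢ 00010[q0]01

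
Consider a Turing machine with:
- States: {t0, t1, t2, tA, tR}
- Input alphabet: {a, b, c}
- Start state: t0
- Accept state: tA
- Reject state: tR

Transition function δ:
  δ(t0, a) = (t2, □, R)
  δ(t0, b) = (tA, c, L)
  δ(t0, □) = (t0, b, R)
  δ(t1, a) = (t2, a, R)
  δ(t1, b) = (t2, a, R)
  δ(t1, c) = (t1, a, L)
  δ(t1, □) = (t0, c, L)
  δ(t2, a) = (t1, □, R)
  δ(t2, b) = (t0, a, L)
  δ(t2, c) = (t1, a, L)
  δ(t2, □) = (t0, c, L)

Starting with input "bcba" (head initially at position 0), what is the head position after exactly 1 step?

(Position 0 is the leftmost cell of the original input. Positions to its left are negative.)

Execution trace (head position shown):
Step 0: [t0]bcba  (head at position 0)
Step 1: move left → [tA]□ccba  (head at position -1)

After 1 step, the head is at position -1.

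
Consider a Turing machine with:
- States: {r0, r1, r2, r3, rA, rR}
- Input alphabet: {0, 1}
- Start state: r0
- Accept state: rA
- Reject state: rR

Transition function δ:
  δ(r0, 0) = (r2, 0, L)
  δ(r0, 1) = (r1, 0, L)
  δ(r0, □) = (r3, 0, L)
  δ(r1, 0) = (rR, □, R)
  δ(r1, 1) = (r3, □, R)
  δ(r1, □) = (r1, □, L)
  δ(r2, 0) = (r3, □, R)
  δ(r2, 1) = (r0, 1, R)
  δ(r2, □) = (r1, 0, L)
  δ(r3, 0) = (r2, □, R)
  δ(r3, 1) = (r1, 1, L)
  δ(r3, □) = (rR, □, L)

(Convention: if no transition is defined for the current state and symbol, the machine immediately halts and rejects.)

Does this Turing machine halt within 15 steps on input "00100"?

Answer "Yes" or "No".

Execution trace:
Initial: [r0]00100
Step 1: δ(r0, 0) = (r2, 0, L) → [r2]□00100
Step 2: δ(r2, □) = (r1, 0, L) → [r1]□000100
Step 3: δ(r1, □) = (r1, □, L) → [r1]□□000100
Step 4: δ(r1, □) = (r1, □, L) → [r1]□□□000100
Step 5: δ(r1, □) = (r1, □, L) → [r1]□□□□000100
Step 6: δ(r1, □) = (r1, □, L) → [r1]□□□□□000100
Step 7: δ(r1, □) = (r1, □, L) → [r1]□□□□□□000100
Step 8: δ(r1, □) = (r1, □, L) → [r1]□□□□□□□000100
Step 9: δ(r1, □) = (r1, □, L) → [r1]□□□□□□□□000100
Step 10: δ(r1, □) = (r1, □, L) → [r1]□□□□□□□□□000100
Step 11: δ(r1, □) = (r1, □, L) → [r1]□□□□□□□□□□000100
Step 12: δ(r1, □) = (r1, □, L) → [r1]□□□□□□□□□□□000100
Step 13: δ(r1, □) = (r1, □, L) → [r1]□□□□□□□□□□□□000100
Step 14: δ(r1, □) = (r1, □, L) → [r1]□□□□□□□□□□□□□000100
Step 15: δ(r1, □) = (r1, □, L) → [r1]□□□□□□□□□□□□□□000100

The machine has not reached a halting state after 15 steps.
The machine did not halt within the 15-step bound.

Answer: No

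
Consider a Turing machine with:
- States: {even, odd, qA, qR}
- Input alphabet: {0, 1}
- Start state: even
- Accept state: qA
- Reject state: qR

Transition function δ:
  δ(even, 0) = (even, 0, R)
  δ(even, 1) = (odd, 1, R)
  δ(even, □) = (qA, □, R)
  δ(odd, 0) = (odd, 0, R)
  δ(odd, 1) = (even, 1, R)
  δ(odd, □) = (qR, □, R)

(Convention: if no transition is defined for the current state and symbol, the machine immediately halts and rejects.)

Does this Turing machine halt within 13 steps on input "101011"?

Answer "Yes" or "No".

Execution trace:
Initial: [even]101011
Step 1: δ(even, 1) = (odd, 1, R) → 1[odd]01011
Step 2: δ(odd, 0) = (odd, 0, R) → 10[odd]1011
Step 3: δ(odd, 1) = (even, 1, R) → 101[even]011
Step 4: δ(even, 0) = (even, 0, R) → 1010[even]11
Step 5: δ(even, 1) = (odd, 1, R) → 10101[odd]1
Step 6: δ(odd, 1) = (even, 1, R) → 101011[even]□
Step 7: δ(even, □) = (qA, □, R) → 101011□[qA]□

The machine reaches the accept state qA and halts.
The machine halted after 7 steps (within the 13-step bound).

Answer: Yes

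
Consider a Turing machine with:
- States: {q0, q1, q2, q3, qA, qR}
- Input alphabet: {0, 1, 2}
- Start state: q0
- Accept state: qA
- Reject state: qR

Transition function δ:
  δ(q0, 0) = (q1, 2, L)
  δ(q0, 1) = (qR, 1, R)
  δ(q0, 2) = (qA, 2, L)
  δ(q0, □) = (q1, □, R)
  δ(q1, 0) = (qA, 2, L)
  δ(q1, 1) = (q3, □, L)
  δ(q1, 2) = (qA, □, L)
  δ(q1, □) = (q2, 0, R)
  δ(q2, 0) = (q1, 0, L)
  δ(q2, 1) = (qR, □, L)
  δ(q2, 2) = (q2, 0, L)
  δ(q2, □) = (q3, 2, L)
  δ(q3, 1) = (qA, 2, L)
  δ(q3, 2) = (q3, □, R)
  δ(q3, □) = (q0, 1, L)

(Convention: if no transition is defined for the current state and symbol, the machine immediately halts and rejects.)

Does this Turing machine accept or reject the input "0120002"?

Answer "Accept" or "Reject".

Execution trace:
Initial: [q0]0120002
Step 1: δ(q0, 0) = (q1, 2, L) → [q1]□2120002
Step 2: δ(q1, □) = (q2, 0, R) → 0[q2]2120002
Step 3: δ(q2, 2) = (q2, 0, L) → [q2]00120002
Step 4: δ(q2, 0) = (q1, 0, L) → [q1]□00120002
Step 5: δ(q1, □) = (q2, 0, R) → 0[q2]00120002
Step 6: δ(q2, 0) = (q1, 0, L) → [q1]000120002
Step 7: δ(q1, 0) = (qA, 2, L) → [qA]□200120002

The machine reaches the accept state qA and halts.

Answer: Accept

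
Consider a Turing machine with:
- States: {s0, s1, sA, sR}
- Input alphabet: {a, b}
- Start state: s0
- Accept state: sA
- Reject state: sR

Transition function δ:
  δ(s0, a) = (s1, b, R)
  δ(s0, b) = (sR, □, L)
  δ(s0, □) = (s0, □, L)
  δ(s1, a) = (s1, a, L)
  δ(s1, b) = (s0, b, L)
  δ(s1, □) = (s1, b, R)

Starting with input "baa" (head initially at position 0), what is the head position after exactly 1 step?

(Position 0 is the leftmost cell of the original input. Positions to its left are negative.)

Execution trace (head position shown):
Step 0: [s0]baa  (head at position 0)
Step 1: move left → [sR]□□aa  (head at position -1)

After 1 step, the head is at position -1.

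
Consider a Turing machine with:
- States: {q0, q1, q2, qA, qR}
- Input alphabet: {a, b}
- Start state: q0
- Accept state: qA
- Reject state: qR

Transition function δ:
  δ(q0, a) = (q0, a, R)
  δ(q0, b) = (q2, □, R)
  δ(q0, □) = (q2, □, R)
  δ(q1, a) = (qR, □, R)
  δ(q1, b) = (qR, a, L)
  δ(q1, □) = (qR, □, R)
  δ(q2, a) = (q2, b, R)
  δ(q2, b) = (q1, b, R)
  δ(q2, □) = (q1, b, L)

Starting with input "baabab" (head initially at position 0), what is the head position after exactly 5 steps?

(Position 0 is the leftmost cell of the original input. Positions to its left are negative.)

Execution trace (head position shown):
Step 0: [q0]baabab  (head at position 0)
Step 1: move right → □[q2]aabab  (head at position 1)
Step 2: move right → □b[q2]abab  (head at position 2)
Step 3: move right → □bb[q2]bab  (head at position 3)
Step 4: move right → □bbb[q1]ab  (head at position 4)
Step 5: move right → □bbb□[qR]b  (head at position 5)

After 5 steps, the head is at position 5.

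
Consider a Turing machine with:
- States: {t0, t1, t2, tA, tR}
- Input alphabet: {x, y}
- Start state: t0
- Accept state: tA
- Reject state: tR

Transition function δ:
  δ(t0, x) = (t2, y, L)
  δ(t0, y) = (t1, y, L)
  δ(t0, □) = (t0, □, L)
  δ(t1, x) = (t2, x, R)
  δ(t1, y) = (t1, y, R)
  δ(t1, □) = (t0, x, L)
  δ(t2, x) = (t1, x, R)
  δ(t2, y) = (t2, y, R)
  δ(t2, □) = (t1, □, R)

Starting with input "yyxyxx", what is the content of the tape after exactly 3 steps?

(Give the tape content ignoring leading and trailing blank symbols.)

Execution trace:
Initial: [t0]yyxyxx
Step 1: δ(t0, y) = (t1, y, L) → [t1]□yyxyxx
Step 2: δ(t1, □) = (t0, x, L) → [t0]□xyyxyxx
Step 3: δ(t0, □) = (t0, □, L) → [t0]□□xyyxyxx

After 3 steps, the tape (ignoring leading/trailing blanks) is: xyyxyxx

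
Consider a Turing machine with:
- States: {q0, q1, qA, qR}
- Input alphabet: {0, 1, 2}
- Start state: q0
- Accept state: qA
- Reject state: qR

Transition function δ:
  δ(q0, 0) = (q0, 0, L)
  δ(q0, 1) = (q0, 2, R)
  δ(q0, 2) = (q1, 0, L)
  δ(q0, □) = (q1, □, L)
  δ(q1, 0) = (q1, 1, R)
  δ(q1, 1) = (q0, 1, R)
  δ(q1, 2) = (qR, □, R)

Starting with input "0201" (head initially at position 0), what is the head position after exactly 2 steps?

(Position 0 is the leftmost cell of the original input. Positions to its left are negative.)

Execution trace (head position shown):
Step 0: [q0]0201  (head at position 0)
Step 1: move left → [q0]□0201  (head at position -1)
Step 2: move left → [q1]□□0201  (head at position -2)

After 2 steps, the head is at position -2.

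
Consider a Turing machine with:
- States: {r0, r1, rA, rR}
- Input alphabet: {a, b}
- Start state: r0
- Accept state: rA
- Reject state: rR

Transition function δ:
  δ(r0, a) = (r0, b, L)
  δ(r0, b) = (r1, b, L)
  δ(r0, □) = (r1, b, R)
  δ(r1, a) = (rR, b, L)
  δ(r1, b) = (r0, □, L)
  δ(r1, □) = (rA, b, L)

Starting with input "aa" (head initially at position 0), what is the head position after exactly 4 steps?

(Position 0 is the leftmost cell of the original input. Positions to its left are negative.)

Execution trace (head position shown):
Step 0: [r0]aa  (head at position 0)
Step 1: move left → [r0]□ba  (head at position -1)
Step 2: move right → b[r1]ba  (head at position 0)
Step 3: move left → [r0]b□a  (head at position -1)
Step 4: move left → [r1]□b□a  (head at position -2)

After 4 steps, the head is at position -2.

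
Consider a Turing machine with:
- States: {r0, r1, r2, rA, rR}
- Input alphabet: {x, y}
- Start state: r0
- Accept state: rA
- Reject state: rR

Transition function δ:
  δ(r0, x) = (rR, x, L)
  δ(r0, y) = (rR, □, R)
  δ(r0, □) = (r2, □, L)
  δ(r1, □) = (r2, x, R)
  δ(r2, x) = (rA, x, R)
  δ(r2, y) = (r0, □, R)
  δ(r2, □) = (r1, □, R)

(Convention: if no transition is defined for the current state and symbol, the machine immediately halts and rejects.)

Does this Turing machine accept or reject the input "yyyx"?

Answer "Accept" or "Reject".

Execution trace:
Initial: [r0]yyyx
Step 1: δ(r0, y) = (rR, □, R) → □[rR]yyx

The machine reaches the reject state rR and halts.

Answer: Reject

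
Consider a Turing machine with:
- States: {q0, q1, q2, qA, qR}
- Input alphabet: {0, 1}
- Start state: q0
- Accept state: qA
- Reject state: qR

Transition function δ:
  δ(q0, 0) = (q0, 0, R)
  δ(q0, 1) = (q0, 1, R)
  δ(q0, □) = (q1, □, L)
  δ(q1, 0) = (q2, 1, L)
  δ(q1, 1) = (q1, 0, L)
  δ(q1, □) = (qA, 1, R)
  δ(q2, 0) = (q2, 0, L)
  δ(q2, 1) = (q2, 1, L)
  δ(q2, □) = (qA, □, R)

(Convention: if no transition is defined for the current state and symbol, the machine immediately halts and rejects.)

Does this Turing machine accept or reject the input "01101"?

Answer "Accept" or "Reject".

Execution trace:
Initial: [q0]01101
Step 1: δ(q0, 0) = (q0, 0, R) → 0[q0]1101
Step 2: δ(q0, 1) = (q0, 1, R) → 01[q0]101
Step 3: δ(q0, 1) = (q0, 1, R) → 011[q0]01
Step 4: δ(q0, 0) = (q0, 0, R) → 0110[q0]1
Step 5: δ(q0, 1) = (q0, 1, R) → 01101[q0]□
Step 6: δ(q0, □) = (q1, □, L) → 0110[q1]1□
Step 7: δ(q1, 1) = (q1, 0, L) → 011[q1]00□
Step 8: δ(q1, 0) = (q2, 1, L) → 01[q2]110□
Step 9: δ(q2, 1) = (q2, 1, L) → 0[q2]1110□
Step 10: δ(q2, 1) = (q2, 1, L) → [q2]01110□
Step 11: δ(q2, 0) = (q2, 0, L) → [q2]□01110□
Step 12: δ(q2, □) = (qA, □, R) → □[qA]01110□

The machine reaches the accept state qA and halts.

Answer: Accept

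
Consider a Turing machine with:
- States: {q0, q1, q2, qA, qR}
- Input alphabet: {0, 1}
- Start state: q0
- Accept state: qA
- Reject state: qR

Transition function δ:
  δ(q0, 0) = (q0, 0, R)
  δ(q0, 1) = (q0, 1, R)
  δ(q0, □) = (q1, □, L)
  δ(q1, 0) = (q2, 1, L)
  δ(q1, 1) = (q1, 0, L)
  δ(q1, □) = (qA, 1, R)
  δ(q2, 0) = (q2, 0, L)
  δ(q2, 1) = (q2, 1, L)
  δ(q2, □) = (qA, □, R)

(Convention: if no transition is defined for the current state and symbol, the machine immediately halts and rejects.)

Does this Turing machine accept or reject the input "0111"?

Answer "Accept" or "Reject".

Execution trace:
Initial: [q0]0111
Step 1: δ(q0, 0) = (q0, 0, R) → 0[q0]111
Step 2: δ(q0, 1) = (q0, 1, R) → 01[q0]11
Step 3: δ(q0, 1) = (q0, 1, R) → 011[q0]1
Step 4: δ(q0, 1) = (q0, 1, R) → 0111[q0]□
Step 5: δ(q0, □) = (q1, □, L) → 011[q1]1□
Step 6: δ(q1, 1) = (q1, 0, L) → 01[q1]10□
Step 7: δ(q1, 1) = (q1, 0, L) → 0[q1]100□
Step 8: δ(q1, 1) = (q1, 0, L) → [q1]0000□
Step 9: δ(q1, 0) = (q2, 1, L) → [q2]□1000□
Step 10: δ(q2, □) = (qA, □, R) → □[qA]1000□

The machine reaches the accept state qA and halts.

Answer: Accept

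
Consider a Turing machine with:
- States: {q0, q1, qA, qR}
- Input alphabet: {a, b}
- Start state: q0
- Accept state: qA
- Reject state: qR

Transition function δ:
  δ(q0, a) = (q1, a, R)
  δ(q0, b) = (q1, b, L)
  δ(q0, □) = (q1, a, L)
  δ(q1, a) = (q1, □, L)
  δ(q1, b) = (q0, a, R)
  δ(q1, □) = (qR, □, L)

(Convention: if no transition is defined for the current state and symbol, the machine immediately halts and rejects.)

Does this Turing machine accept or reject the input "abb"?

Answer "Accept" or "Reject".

Execution trace:
Initial: [q0]abb
Step 1: δ(q0, a) = (q1, a, R) → a[q1]bb
Step 2: δ(q1, b) = (q0, a, R) → aa[q0]b
Step 3: δ(q0, b) = (q1, b, L) → a[q1]ab
Step 4: δ(q1, a) = (q1, □, L) → [q1]a□b
Step 5: δ(q1, a) = (q1, □, L) → [q1]□□□b
Step 6: δ(q1, □) = (qR, □, L) → [qR]□□□□b

The machine reaches the reject state qR and halts.

Answer: Reject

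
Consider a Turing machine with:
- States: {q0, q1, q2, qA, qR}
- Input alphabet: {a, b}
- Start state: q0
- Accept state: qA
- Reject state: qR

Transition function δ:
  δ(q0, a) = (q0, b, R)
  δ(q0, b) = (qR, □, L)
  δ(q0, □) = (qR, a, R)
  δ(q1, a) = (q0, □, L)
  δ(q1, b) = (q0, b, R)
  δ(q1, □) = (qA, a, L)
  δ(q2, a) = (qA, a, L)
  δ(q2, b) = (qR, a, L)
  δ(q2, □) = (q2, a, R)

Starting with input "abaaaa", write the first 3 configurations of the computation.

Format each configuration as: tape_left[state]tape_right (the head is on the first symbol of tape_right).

Transitions applied:
Step 1: δ(q0, a) = (q0, b, R)
Step 2: δ(q0, b) = (qR, □, L)

The first 3 configurations are:
[q0]abaaaa ⊢ b[q0]baaaa ⊢ [qR]b□aaaa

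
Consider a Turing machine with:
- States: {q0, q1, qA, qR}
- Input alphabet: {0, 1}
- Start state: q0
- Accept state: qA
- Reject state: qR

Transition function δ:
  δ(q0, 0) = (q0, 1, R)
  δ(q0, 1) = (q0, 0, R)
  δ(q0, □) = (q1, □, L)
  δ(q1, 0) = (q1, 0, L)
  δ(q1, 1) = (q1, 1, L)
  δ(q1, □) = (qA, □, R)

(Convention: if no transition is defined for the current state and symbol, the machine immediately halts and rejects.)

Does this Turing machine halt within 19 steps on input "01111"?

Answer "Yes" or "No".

Execution trace:
Initial: [q0]01111
Step 1: δ(q0, 0) = (q0, 1, R) → 1[q0]1111
Step 2: δ(q0, 1) = (q0, 0, R) → 10[q0]111
Step 3: δ(q0, 1) = (q0, 0, R) → 100[q0]11
Step 4: δ(q0, 1) = (q0, 0, R) → 1000[q0]1
Step 5: δ(q0, 1) = (q0, 0, R) → 10000[q0]□
Step 6: δ(q0, □) = (q1, □, L) → 1000[q1]0□
Step 7: δ(q1, 0) = (q1, 0, L) → 100[q1]00□
Step 8: δ(q1, 0) = (q1, 0, L) → 10[q1]000□
Step 9: δ(q1, 0) = (q1, 0, L) → 1[q1]0000□
Step 10: δ(q1, 0) = (q1, 0, L) → [q1]10000□
Step 11: δ(q1, 1) = (q1, 1, L) → [q1]□10000□
Step 12: δ(q1, □) = (qA, □, R) → □[qA]10000□

The machine reaches the accept state qA and halts.
The machine halted after 12 steps (within the 19-step bound).

Answer: Yes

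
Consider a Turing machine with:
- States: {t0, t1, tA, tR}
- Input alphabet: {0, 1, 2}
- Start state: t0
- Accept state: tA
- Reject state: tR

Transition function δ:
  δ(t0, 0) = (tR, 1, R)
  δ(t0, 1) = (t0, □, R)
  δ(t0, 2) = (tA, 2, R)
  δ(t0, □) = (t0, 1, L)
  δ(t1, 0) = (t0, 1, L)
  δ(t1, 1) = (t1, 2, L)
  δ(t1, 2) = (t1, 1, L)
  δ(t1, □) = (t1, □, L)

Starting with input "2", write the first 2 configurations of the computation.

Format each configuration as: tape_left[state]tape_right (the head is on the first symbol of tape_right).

Transitions applied:
Step 1: δ(t0, 2) = (tA, 2, R)

The first 2 configurations are:
[t0]2 ⊢ 2[tA]□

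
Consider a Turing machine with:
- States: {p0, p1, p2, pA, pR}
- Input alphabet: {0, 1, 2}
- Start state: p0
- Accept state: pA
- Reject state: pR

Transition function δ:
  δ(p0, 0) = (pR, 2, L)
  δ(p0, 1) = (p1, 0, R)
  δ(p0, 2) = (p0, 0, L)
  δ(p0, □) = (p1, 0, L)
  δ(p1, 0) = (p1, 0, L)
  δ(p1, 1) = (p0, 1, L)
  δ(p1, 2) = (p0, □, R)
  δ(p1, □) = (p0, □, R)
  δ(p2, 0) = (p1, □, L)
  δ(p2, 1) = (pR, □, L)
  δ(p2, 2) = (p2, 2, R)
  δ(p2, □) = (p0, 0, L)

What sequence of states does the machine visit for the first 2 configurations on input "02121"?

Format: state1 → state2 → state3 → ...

Execution trace:
Initial: [p0]02121
Step 1: δ(p0, 0) = (pR, 2, L) → [pR]□22121

The machine reaches the reject state pR and halts.

State sequence: p0 → pR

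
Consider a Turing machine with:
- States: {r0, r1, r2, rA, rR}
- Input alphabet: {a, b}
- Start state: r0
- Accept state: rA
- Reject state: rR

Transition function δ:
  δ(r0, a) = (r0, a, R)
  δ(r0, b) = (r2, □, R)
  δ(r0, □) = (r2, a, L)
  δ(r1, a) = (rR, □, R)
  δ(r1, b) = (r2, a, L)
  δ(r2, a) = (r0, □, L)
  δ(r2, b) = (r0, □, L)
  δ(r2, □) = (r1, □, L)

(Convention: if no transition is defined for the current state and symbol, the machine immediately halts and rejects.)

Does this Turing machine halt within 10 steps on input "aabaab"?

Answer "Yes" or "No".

Execution trace:
Initial: [r0]aabaab
Step 1: δ(r0, a) = (r0, a, R) → a[r0]abaab
Step 2: δ(r0, a) = (r0, a, R) → aa[r0]baab
Step 3: δ(r0, b) = (r2, □, R) → aa□[r2]aab
Step 4: δ(r2, a) = (r0, □, L) → aa[r0]□□ab
Step 5: δ(r0, □) = (r2, a, L) → a[r2]aa□ab
Step 6: δ(r2, a) = (r0, □, L) → [r0]a□a□ab
Step 7: δ(r0, a) = (r0, a, R) → a[r0]□a□ab
Step 8: δ(r0, □) = (r2, a, L) → [r2]aaa□ab
Step 9: δ(r2, a) = (r0, □, L) → [r0]□□aa□ab
Step 10: δ(r0, □) = (r2, a, L) → [r2]□a□aa□ab

The machine has not reached a halting state after 10 steps.
The machine did not halt within the 10-step bound.

Answer: No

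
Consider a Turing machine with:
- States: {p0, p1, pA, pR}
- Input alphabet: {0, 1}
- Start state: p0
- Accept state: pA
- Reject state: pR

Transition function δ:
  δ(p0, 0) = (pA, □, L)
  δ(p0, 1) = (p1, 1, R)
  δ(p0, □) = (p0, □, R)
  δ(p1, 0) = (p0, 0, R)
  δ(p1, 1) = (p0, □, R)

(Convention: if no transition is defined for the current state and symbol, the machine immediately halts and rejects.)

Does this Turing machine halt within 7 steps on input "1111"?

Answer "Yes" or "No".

Execution trace:
Initial: [p0]1111
Step 1: δ(p0, 1) = (p1, 1, R) → 1[p1]111
Step 2: δ(p1, 1) = (p0, □, R) → 1□[p0]11
Step 3: δ(p0, 1) = (p1, 1, R) → 1□1[p1]1
Step 4: δ(p1, 1) = (p0, □, R) → 1□1□[p0]□
Step 5: δ(p0, □) = (p0, □, R) → 1□1□□[p0]□
Step 6: δ(p0, □) = (p0, □, R) → 1□1□□□[p0]□
Step 7: δ(p0, □) = (p0, □, R) → 1□1□□□□[p0]□

The machine has not reached a halting state after 7 steps.
The machine did not halt within the 7-step bound.

Answer: No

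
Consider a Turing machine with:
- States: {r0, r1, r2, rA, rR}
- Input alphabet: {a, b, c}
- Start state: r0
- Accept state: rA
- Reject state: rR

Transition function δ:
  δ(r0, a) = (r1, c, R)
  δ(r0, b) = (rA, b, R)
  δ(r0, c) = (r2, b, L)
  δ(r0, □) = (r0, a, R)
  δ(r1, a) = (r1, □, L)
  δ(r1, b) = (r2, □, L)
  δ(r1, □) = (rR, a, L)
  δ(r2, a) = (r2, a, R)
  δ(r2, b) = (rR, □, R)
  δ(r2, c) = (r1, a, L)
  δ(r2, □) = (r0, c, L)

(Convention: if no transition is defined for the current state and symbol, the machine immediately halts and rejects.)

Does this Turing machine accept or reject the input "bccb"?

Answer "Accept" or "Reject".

Execution trace:
Initial: [r0]bccb
Step 1: δ(r0, b) = (rA, b, R) → b[rA]ccb

The machine reaches the accept state rA and halts.

Answer: Accept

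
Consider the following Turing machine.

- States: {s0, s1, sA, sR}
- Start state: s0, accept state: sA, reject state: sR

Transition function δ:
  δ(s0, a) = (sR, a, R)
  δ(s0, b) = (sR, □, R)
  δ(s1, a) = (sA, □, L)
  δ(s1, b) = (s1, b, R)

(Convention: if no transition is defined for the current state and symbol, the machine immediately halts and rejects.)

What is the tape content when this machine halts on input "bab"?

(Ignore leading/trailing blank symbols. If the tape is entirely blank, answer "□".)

Execution trace:
Initial: [s0]bab
Step 1: δ(s0, b) = (sR, □, R) → □[sR]ab

The machine reaches the reject state sR and halts.

Final tape (ignoring leading/trailing blanks): ab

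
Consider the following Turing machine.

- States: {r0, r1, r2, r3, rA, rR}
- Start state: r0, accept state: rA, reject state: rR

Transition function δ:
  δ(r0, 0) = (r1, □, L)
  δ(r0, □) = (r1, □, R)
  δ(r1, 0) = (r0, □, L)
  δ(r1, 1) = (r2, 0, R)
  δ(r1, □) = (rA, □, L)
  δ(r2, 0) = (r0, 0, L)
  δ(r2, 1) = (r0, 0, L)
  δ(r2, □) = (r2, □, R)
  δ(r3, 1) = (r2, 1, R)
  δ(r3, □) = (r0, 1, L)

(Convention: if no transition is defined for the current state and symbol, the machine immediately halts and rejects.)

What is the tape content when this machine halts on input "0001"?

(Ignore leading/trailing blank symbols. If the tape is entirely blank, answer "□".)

Execution trace:
Initial: [r0]0001
Step 1: δ(r0, 0) = (r1, □, L) → [r1]□□001
Step 2: δ(r1, □) = (rA, □, L) → [rA]□□□001

The machine reaches the accept state rA and halts.

Final tape (ignoring leading/trailing blanks): 001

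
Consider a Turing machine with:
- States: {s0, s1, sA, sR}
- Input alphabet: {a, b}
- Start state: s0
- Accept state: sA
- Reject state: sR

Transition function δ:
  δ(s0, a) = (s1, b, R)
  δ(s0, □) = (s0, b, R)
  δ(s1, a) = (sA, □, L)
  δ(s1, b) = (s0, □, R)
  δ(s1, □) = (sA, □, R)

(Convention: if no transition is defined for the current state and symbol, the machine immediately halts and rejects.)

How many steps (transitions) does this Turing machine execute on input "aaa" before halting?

Execution trace:
Initial: [s0]aaa
Step 1: δ(s0, a) = (s1, b, R) → b[s1]aa
Step 2: δ(s1, a) = (sA, □, L) → [sA]b□a

The machine reaches the accept state sA and halts.

The machine executed 2 steps before halting.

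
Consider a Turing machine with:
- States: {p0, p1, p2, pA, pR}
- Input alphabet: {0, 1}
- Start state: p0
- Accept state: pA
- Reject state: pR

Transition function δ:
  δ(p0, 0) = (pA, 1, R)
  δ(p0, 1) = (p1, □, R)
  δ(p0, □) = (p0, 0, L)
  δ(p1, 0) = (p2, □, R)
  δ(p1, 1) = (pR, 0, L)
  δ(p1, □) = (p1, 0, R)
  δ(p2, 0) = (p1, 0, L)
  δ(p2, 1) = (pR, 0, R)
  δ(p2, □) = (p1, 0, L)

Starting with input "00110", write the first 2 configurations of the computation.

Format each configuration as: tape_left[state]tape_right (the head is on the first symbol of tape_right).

Transitions applied:
Step 1: δ(p0, 0) = (pA, 1, R)

The first 2 configurations are:
[p0]00110 ⊢ 1[pA]0110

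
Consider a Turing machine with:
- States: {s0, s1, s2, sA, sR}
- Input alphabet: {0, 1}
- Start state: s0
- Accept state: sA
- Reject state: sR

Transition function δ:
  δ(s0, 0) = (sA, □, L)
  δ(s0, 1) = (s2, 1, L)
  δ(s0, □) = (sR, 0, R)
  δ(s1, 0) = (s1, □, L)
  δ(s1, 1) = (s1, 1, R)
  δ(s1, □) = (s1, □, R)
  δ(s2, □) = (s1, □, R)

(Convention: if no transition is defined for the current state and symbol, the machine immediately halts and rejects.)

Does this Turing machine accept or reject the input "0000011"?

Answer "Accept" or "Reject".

Execution trace:
Initial: [s0]0000011
Step 1: δ(s0, 0) = (sA, □, L) → [sA]□□000011

The machine reaches the accept state sA and halts.

Answer: Accept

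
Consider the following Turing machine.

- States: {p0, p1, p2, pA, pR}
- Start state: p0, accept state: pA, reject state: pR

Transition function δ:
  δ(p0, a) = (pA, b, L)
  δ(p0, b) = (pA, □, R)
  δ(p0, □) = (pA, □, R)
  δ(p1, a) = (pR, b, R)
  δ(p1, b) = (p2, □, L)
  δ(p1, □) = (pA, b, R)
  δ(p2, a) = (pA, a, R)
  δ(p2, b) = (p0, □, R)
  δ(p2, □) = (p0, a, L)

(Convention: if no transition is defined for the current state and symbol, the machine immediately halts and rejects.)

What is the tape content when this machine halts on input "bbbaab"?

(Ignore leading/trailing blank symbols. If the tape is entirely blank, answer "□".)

Execution trace:
Initial: [p0]bbbaab
Step 1: δ(p0, b) = (pA, □, R) → □[pA]bbaab

The machine reaches the accept state pA and halts.

Final tape (ignoring leading/trailing blanks): bbaab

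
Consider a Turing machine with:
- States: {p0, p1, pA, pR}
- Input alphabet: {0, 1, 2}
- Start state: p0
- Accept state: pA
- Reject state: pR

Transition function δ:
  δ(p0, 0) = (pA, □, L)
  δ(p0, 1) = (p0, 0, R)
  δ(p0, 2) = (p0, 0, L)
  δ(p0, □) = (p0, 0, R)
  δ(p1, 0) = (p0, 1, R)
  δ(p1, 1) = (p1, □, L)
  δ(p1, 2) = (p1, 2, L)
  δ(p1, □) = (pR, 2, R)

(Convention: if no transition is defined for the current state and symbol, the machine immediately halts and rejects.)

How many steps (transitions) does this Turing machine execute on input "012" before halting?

Execution trace:
Initial: [p0]012
Step 1: δ(p0, 0) = (pA, □, L) → [pA]□□12

The machine reaches the accept state pA and halts.

The machine executed 1 step before halting.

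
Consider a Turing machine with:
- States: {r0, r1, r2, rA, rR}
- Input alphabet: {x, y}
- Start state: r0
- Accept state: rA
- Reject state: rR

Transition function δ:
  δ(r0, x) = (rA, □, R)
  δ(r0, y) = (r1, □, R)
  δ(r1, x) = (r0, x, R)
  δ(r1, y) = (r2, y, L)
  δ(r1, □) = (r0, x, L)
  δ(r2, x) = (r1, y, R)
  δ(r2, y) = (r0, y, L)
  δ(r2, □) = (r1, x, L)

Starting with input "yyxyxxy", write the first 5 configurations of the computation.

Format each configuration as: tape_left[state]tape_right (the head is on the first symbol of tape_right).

Transitions applied:
Step 1: δ(r0, y) = (r1, □, R)
Step 2: δ(r1, y) = (r2, y, L)
Step 3: δ(r2, □) = (r1, x, L)
Step 4: δ(r1, □) = (r0, x, L)

The first 5 configurations are:
[r0]yyxyxxy ⊢ □[r1]yxyxxy ⊢ [r2]□yxyxxy ⊢ [r1]□xyxyxxy ⊢ [r0]□xxyxyxxy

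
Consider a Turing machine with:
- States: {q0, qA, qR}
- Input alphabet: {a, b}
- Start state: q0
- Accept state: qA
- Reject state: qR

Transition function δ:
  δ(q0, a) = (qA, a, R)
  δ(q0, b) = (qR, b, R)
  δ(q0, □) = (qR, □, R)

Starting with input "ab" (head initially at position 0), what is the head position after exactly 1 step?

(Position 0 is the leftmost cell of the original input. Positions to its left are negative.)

Execution trace (head position shown):
Step 0: [q0]ab  (head at position 0)
Step 1: move right → a[qA]b  (head at position 1)

After 1 step, the head is at position 1.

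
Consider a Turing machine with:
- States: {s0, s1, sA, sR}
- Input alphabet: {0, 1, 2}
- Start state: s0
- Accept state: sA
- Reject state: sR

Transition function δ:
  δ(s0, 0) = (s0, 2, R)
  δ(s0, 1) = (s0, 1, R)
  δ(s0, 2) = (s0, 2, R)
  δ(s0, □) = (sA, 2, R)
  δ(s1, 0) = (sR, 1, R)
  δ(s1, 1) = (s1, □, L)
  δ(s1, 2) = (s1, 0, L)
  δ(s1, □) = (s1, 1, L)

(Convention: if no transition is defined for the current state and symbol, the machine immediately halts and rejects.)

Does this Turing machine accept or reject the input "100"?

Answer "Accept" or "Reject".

Execution trace:
Initial: [s0]100
Step 1: δ(s0, 1) = (s0, 1, R) → 1[s0]00
Step 2: δ(s0, 0) = (s0, 2, R) → 12[s0]0
Step 3: δ(s0, 0) = (s0, 2, R) → 122[s0]□
Step 4: δ(s0, □) = (sA, 2, R) → 1222[sA]□

The machine reaches the accept state sA and halts.

Answer: Accept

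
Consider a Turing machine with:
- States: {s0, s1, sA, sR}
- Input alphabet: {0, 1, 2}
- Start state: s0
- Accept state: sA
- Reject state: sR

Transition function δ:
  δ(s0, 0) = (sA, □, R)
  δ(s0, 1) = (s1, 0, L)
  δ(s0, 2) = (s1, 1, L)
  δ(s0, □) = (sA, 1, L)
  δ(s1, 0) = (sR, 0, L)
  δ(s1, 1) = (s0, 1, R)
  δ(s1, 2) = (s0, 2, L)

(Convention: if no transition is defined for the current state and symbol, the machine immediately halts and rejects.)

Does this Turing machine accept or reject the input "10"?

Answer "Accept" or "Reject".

Execution trace:
Initial: [s0]10
Step 1: δ(s0, 1) = (s1, 0, L) → [s1]□00

No transition is defined for δ(s1, □). By convention the machine halts and rejects.

Answer: Reject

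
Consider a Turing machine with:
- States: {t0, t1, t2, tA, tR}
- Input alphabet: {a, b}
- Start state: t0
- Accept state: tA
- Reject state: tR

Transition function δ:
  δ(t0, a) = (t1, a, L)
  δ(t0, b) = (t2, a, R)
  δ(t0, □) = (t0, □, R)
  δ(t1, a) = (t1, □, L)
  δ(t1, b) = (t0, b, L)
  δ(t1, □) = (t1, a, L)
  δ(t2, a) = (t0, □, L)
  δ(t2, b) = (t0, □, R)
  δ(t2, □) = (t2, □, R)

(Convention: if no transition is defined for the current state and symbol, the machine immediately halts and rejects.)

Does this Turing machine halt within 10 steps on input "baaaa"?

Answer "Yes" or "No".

Execution trace:
Initial: [t0]baaaa
Step 1: δ(t0, b) = (t2, a, R) → a[t2]aaaa
Step 2: δ(t2, a) = (t0, □, L) → [t0]a□aaa
Step 3: δ(t0, a) = (t1, a, L) → [t1]□a□aaa
Step 4: δ(t1, □) = (t1, a, L) → [t1]□aa□aaa
Step 5: δ(t1, □) = (t1, a, L) → [t1]□aaa□aaa
Step 6: δ(t1, □) = (t1, a, L) → [t1]□aaaa□aaa
Step 7: δ(t1, □) = (t1, a, L) → [t1]□aaaaa□aaa
Step 8: δ(t1, □) = (t1, a, L) → [t1]□aaaaaa□aaa
Step 9: δ(t1, □) = (t1, a, L) → [t1]□aaaaaaa□aaa
Step 10: δ(t1, □) = (t1, a, L) → [t1]□aaaaaaaa□aaa

The machine has not reached a halting state after 10 steps.
The machine did not halt within the 10-step bound.

Answer: No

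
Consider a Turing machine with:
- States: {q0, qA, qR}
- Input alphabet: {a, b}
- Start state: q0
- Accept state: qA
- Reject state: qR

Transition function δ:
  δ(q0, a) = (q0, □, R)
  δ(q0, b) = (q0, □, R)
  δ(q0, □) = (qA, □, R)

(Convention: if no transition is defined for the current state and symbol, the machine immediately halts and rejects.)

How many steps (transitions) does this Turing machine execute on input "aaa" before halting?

Execution trace:
Initial: [q0]aaa
Step 1: δ(q0, a) = (q0, □, R) → □[q0]aa
Step 2: δ(q0, a) = (q0, □, R) → □□[q0]a
Step 3: δ(q0, a) = (q0, □, R) → □□□[q0]□
Step 4: δ(q0, □) = (qA, □, R) → □□□□[qA]□

The machine reaches the accept state qA and halts.

The machine executed 4 steps before halting.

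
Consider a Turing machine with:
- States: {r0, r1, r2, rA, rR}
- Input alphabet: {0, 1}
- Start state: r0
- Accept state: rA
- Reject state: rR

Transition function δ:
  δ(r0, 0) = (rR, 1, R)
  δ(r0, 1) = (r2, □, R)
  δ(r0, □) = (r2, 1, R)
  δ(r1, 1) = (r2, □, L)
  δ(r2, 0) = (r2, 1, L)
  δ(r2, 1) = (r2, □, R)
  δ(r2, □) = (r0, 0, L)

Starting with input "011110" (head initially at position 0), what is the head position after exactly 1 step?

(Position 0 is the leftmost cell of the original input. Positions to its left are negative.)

Execution trace (head position shown):
Step 0: [r0]011110  (head at position 0)
Step 1: move right → 1[rR]11110  (head at position 1)

After 1 step, the head is at position 1.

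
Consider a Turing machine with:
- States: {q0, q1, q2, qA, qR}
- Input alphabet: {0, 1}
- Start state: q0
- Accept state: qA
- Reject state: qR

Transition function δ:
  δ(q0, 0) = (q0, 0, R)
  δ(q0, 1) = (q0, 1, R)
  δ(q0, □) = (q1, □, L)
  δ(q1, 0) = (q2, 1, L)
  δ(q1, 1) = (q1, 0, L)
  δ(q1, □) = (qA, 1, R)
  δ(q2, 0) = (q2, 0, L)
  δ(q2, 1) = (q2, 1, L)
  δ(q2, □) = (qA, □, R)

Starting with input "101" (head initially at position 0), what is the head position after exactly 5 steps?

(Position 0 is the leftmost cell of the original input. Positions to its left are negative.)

Execution trace (head position shown):
Step 0: [q0]101  (head at position 0)
Step 1: move right → 1[q0]01  (head at position 1)
Step 2: move right → 10[q0]1  (head at position 2)
Step 3: move right → 101[q0]□  (head at position 3)
Step 4: move left → 10[q1]1□  (head at position 2)
Step 5: move left → 1[q1]00□  (head at position 1)

After 5 steps, the head is at position 1.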